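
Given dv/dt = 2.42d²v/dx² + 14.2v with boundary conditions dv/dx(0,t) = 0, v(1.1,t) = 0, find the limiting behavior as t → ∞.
v grows unboundedly. Reaction dominates diffusion (r=14.2 > κπ²/(4L²)≈4.93); solution grows exponentially.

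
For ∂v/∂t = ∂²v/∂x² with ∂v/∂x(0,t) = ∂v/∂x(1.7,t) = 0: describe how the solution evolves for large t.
v → constant (steady state). Heat is conserved (no flux at boundaries); solution approaches the spatial average.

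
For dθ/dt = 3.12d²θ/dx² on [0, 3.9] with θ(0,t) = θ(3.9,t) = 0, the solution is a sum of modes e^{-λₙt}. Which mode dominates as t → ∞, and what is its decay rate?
Eigenvalues: λₙ = 3.12n²π²/3.9².
First three modes:
  n=1: λ₁ = 3.12π²/3.9² ≈ 2.025
  n=2: λ₂ = 12.48π²/3.9² ≈ 8.098 (4× faster decay)
  n=3: λ₃ = 28.08π²/3.9² ≈ 18.221 (9× faster decay)
As t → ∞, higher modes decay exponentially faster. The n=1 mode dominates: θ ~ c₁ sin(πx/3.9) e^{-λ₁t}.
Decay rate: λ₁ = 3.12π²/3.9² ≈ 2.025.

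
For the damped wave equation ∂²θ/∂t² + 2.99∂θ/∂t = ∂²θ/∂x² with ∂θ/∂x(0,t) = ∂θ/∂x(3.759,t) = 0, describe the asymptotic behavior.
θ → constant (steady state). Damping (γ=2.99) dissipates the nonconstant modes; with Neumann BCs the spatial average obeys M''+γM'=0 and tends to a finite limit.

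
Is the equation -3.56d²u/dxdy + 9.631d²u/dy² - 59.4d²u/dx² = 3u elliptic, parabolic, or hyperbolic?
Rewriting in standard form: -59.4d²u/dx² - 3.56d²u/dxdy + 9.631d²u/dy² - 3u = 0. Computing B² - 4AC with A = -59.4, B = -3.56, C = 9.631: discriminant = 2300.9992 (positive). Answer: hyperbolic.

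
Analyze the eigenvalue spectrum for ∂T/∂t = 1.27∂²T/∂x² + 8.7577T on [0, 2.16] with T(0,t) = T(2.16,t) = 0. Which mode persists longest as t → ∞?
Eigenvalues: λₙ = 1.27n²π²/2.16² - 8.7577.
First three modes:
  n=1: λ₁ = 1.27π²/2.16² - 8.7577 ≈ -6.071
  n=2: λ₂ = 5.08π²/2.16² - 8.7577 ≈ 1.989
  n=3: λ₃ = 11.43π²/2.16² - 8.7577 ≈ 15.421
Since 1.27π²/2.16² ≈ 2.687 < 8.7577, λ₁ < 0.
The n=1 mode grows fastest (−λₙ is largest for n=1) → dominates.
Asymptotic: T ~ c₁ sin(πx/2.16) e^{6.071t} (exponential growth at rate −λ₁ ≈ 6.071).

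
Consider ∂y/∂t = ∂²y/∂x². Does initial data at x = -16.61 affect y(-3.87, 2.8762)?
Yes, for any finite x. The heat equation has infinite propagation speed, so all initial data affects all points at any t > 0.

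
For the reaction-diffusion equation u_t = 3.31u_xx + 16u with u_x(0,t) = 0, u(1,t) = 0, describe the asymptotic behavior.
u grows unboundedly. Reaction dominates diffusion (r=16 > κπ²/(4L²)≈8.17); solution grows exponentially.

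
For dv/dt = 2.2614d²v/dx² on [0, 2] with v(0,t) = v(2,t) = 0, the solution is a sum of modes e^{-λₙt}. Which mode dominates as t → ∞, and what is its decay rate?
Eigenvalues: λₙ = 2.2614n²π²/2².
First three modes:
  n=1: λ₁ = 2.2614π²/2² ≈ 5.58
  n=2: λ₂ = 9.0456π²/2² ≈ 22.319 (4× faster decay)
  n=3: λ₃ = 20.3526π²/2² ≈ 50.218 (9× faster decay)
As t → ∞, higher modes decay exponentially faster. The n=1 mode dominates: v ~ c₁ sin(πx/2) e^{-λ₁t}.
Decay rate: λ₁ = 2.2614π²/2² ≈ 5.58.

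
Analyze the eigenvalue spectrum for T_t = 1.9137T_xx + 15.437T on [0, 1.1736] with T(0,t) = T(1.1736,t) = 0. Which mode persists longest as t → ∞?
Eigenvalues: λₙ = 1.9137n²π²/1.1736² - 15.437.
First three modes:
  n=1: λ₁ = 1.9137π²/1.1736² - 15.437 ≈ -1.724
  n=2: λ₂ = 7.6548π²/1.1736² - 15.437 ≈ 39.415
  n=3: λ₃ = 17.2233π²/1.1736² - 15.437 ≈ 107.98
Since 1.9137π²/1.1736² ≈ 13.713 < 15.437, λ₁ < 0.
The n=1 mode grows fastest (−λₙ is largest for n=1) → dominates.
Asymptotic: T ~ c₁ sin(πx/1.1736) e^{1.724t} (exponential growth at rate −λ₁ ≈ 1.724).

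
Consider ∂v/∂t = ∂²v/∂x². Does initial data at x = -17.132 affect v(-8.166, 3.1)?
Yes, for any finite x. The heat equation has infinite propagation speed, so all initial data affects all points at any t > 0.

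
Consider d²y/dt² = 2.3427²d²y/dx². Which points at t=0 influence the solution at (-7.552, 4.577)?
Domain of dependence: [-18.2745379, 3.1705379]. Signals travel at speed 2.3427, so data within |x - -7.552| ≤ 2.3427·4.577 = 10.7225379 can reach the point.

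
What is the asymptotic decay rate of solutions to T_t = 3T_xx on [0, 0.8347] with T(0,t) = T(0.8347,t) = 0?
Eigenvalues: λₙ = 3n²π²/0.8347².
First three modes:
  n=1: λ₁ = 3π²/0.8347² ≈ 42.497
  n=2: λ₂ = 12π²/0.8347² ≈ 169.989 (4× faster decay)
  n=3: λ₃ = 27π²/0.8347² ≈ 382.475 (9× faster decay)
As t → ∞, higher modes decay exponentially faster. The n=1 mode dominates: T ~ c₁ sin(πx/0.8347) e^{-λ₁t}.
Decay rate: λ₁ = 3π²/0.8347² ≈ 42.497.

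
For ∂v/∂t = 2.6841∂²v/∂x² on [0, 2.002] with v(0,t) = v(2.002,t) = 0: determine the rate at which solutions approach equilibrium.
Eigenvalues: λₙ = 2.6841n²π²/2.002².
First three modes:
  n=1: λ₁ = 2.6841π²/2.002² ≈ 6.61
  n=2: λ₂ = 10.7364π²/2.002² ≈ 26.438 (4× faster decay)
  n=3: λ₃ = 24.1569π²/2.002² ≈ 59.486 (9× faster decay)
As t → ∞, higher modes decay exponentially faster. The n=1 mode dominates: v ~ c₁ sin(πx/2.002) e^{-λ₁t}.
Decay rate: λ₁ = 2.6841π²/2.002² ≈ 6.61.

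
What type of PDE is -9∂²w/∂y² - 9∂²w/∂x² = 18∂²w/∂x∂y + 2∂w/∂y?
Rewriting in standard form: -9∂²w/∂x² - 18∂²w/∂x∂y - 9∂²w/∂y² - 2∂w/∂y = 0. With A = -9, B = -18, C = -9, the discriminant is 0. This is a parabolic PDE.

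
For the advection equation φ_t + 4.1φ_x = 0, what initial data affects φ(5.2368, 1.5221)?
A single point: x = -1.00381. The characteristic through (5.2368, 1.5221) is x - 4.1t = const, so x = 5.2368 - 4.1·1.5221 = -1.00381.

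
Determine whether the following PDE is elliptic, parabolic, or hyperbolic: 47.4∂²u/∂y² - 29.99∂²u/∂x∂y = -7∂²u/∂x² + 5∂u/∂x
Rewriting in standard form: 7∂²u/∂x² - 29.99∂²u/∂x∂y + 47.4∂²u/∂y² - 5∂u/∂x = 0. Coefficients: A = 7, B = -29.99, C = 47.4. B² - 4AC = -427.7999, which is negative, so the equation is elliptic.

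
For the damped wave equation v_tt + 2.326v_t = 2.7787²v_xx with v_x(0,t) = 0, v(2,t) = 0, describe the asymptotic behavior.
v → 0. Damping (γ=2.326) dissipates energy; oscillations decay exponentially.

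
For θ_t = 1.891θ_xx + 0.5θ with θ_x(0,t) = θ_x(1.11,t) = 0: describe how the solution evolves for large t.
θ grows unboundedly. With Neumann BCs the constant mode has diffusion eigenvalue 0, so any r > 0 makes it grow like e^(0.5t); solution grows exponentially.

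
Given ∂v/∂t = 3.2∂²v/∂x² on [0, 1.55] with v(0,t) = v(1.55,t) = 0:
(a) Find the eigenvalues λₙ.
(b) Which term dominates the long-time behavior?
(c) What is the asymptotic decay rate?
Eigenvalues: λₙ = 3.2n²π²/1.55².
First three modes:
  n=1: λ₁ = 3.2π²/1.55² ≈ 13.146
  n=2: λ₂ = 12.8π²/1.55² ≈ 52.583 (4× faster decay)
  n=3: λ₃ = 28.8π²/1.55² ≈ 118.312 (9× faster decay)
As t → ∞, higher modes decay exponentially faster. The n=1 mode dominates: v ~ c₁ sin(πx/1.55) e^{-λ₁t}.
Decay rate: λ₁ = 3.2π²/1.55² ≈ 13.146.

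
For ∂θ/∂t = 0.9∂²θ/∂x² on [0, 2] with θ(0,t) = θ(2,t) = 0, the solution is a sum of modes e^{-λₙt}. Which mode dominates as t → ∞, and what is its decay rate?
Eigenvalues: λₙ = 0.9n²π²/2².
First three modes:
  n=1: λ₁ = 0.9π²/2² ≈ 2.221
  n=2: λ₂ = 3.6π²/2² ≈ 8.883 (4× faster decay)
  n=3: λ₃ = 8.1π²/2² ≈ 19.986 (9× faster decay)
As t → ∞, higher modes decay exponentially faster. The n=1 mode dominates: θ ~ c₁ sin(πx/2) e^{-λ₁t}.
Decay rate: λ₁ = 0.9π²/2² ≈ 2.221.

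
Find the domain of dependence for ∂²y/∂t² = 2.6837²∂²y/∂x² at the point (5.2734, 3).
Domain of dependence: [-2.7777, 13.3245]. Signals travel at speed 2.6837, so data within |x - 5.2734| ≤ 2.6837·3 = 8.0511 can reach the point.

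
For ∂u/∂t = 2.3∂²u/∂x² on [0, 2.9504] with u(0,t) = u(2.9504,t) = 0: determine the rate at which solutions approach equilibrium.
Eigenvalues: λₙ = 2.3n²π²/2.9504².
First three modes:
  n=1: λ₁ = 2.3π²/2.9504² ≈ 2.608
  n=2: λ₂ = 9.2π²/2.9504² ≈ 10.431 (4× faster decay)
  n=3: λ₃ = 20.7π²/2.9504² ≈ 23.47 (9× faster decay)
As t → ∞, higher modes decay exponentially faster. The n=1 mode dominates: u ~ c₁ sin(πx/2.9504) e^{-λ₁t}.
Decay rate: λ₁ = 2.3π²/2.9504² ≈ 2.608.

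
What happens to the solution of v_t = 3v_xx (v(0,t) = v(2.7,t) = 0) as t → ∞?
v → 0. Heat diffuses out through both boundaries.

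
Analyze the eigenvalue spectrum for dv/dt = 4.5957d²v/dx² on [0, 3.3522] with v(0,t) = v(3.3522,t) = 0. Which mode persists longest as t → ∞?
Eigenvalues: λₙ = 4.5957n²π²/3.3522².
First three modes:
  n=1: λ₁ = 4.5957π²/3.3522² ≈ 4.036
  n=2: λ₂ = 18.3828π²/3.3522² ≈ 16.146 (4× faster decay)
  n=3: λ₃ = 41.3613π²/3.3522² ≈ 36.327 (9× faster decay)
As t → ∞, higher modes decay exponentially faster. The n=1 mode dominates: v ~ c₁ sin(πx/3.3522) e^{-λ₁t}.
Decay rate: λ₁ = 4.5957π²/3.3522² ≈ 4.036.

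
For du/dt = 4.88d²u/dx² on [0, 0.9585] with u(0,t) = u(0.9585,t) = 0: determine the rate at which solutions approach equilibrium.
Eigenvalues: λₙ = 4.88n²π²/0.9585².
First three modes:
  n=1: λ₁ = 4.88π²/0.9585² ≈ 52.425
  n=2: λ₂ = 19.52π²/0.9585² ≈ 209.699 (4× faster decay)
  n=3: λ₃ = 43.92π²/0.9585² ≈ 471.822 (9× faster decay)
As t → ∞, higher modes decay exponentially faster. The n=1 mode dominates: u ~ c₁ sin(πx/0.9585) e^{-λ₁t}.
Decay rate: λ₁ = 4.88π²/0.9585² ≈ 52.425.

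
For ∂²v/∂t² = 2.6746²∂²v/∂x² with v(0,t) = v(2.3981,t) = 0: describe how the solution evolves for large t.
v oscillates (no decay). Energy is conserved; the solution oscillates indefinitely as standing waves.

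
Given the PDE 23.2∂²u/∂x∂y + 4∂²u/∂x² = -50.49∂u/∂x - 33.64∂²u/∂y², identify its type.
Rewriting in standard form: 4∂²u/∂x² + 23.2∂²u/∂x∂y + 33.64∂²u/∂y² + 50.49∂u/∂x = 0. The second-order coefficients are A = 4, B = 23.2, C = 33.64. Since B² - 4AC = 0 = 0, this is a parabolic PDE.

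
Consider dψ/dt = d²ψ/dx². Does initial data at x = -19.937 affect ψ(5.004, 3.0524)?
Yes, for any finite x. The heat equation has infinite propagation speed, so all initial data affects all points at any t > 0.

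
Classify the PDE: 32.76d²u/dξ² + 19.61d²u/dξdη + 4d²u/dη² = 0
A = 32.76, B = 19.61, C = 4. Discriminant B² - 4AC = -139.6079. Since -139.6079 < 0, elliptic.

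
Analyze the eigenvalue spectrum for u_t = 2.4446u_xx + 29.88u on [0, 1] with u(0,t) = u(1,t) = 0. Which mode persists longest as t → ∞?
Eigenvalues: λₙ = 2.4446n²π²/1² - 29.88.
First three modes:
  n=1: λ₁ = 2.4446π² - 29.88 ≈ -5.753
  n=2: λ₂ = 9.7784π² - 29.88 ≈ 66.629
  n=3: λ₃ = 22.0014π² - 29.88 ≈ 187.265
Since 2.4446π² ≈ 24.127 < 29.88, λ₁ < 0.
The n=1 mode grows fastest (−λₙ is largest for n=1) → dominates.
Asymptotic: u ~ c₁ sin(πx/1) e^{5.753t} (exponential growth at rate −λ₁ ≈ 5.753).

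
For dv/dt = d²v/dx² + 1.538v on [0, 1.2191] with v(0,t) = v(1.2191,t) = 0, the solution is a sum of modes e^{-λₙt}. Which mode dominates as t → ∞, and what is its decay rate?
Eigenvalues: λₙ = n²π²/1.2191² - 1.538.
First three modes:
  n=1: λ₁ = π²/1.2191² - 1.538 ≈ 5.103
  n=2: λ₂ = 4π²/1.2191² - 1.538 ≈ 25.025
  n=3: λ₃ = 9π²/1.2191² - 1.538 ≈ 58.229
Since π²/1.2191² ≈ 6.641 > 1.538, all λₙ > 0.
The n=1 mode decays slowest → dominates as t → ∞.
Asymptotic: v ~ c₁ sin(πx/1.2191) e^{-λ₁t} with decay rate λ₁ ≈ 5.103.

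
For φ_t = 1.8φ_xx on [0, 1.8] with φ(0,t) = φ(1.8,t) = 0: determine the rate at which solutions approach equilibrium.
Eigenvalues: λₙ = 1.8n²π²/1.8².
First three modes:
  n=1: λ₁ = 1.8π²/1.8² ≈ 5.483
  n=2: λ₂ = 7.2π²/1.8² ≈ 21.932 (4× faster decay)
  n=3: λ₃ = 16.2π²/1.8² ≈ 49.348 (9× faster decay)
As t → ∞, higher modes decay exponentially faster. The n=1 mode dominates: φ ~ c₁ sin(πx/1.8) e^{-λ₁t}.
Decay rate: λ₁ = 1.8π²/1.8² ≈ 5.483.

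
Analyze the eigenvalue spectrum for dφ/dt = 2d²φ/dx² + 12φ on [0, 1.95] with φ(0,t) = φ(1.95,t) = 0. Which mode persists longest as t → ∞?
Eigenvalues: λₙ = 2n²π²/1.95² - 12.
First three modes:
  n=1: λ₁ = 2π²/1.95² - 12 ≈ -6.809
  n=2: λ₂ = 8π²/1.95² - 12 ≈ 8.764
  n=3: λ₃ = 18π²/1.95² - 12 ≈ 34.72
Since 2π²/1.95² ≈ 5.191 < 12, λ₁ < 0.
The n=1 mode grows fastest (−λₙ is largest for n=1) → dominates.
Asymptotic: φ ~ c₁ sin(πx/1.95) e^{6.809t} (exponential growth at rate −λ₁ ≈ 6.809).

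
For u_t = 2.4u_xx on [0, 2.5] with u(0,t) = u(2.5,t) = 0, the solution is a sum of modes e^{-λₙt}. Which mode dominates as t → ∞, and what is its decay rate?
Eigenvalues: λₙ = 2.4n²π²/2.5².
First three modes:
  n=1: λ₁ = 2.4π²/2.5² ≈ 3.79
  n=2: λ₂ = 9.6π²/2.5² ≈ 15.16 (4× faster decay)
  n=3: λ₃ = 21.6π²/2.5² ≈ 34.109 (9× faster decay)
As t → ∞, higher modes decay exponentially faster. The n=1 mode dominates: u ~ c₁ sin(πx/2.5) e^{-λ₁t}.
Decay rate: λ₁ = 2.4π²/2.5² ≈ 3.79.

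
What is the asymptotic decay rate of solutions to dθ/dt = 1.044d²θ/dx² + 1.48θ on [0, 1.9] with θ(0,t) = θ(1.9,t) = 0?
Eigenvalues: λₙ = 1.044n²π²/1.9² - 1.48.
First three modes:
  n=1: λ₁ = 1.044π²/1.9² - 1.48 ≈ 1.374
  n=2: λ₂ = 4.176π²/1.9² - 1.48 ≈ 9.937
  n=3: λ₃ = 9.396π²/1.9² - 1.48 ≈ 24.208
Since 1.044π²/1.9² ≈ 2.854 > 1.48, all λₙ > 0.
The n=1 mode decays slowest → dominates as t → ∞.
Asymptotic: θ ~ c₁ sin(πx/1.9) e^{-λ₁t} with decay rate λ₁ ≈ 1.374.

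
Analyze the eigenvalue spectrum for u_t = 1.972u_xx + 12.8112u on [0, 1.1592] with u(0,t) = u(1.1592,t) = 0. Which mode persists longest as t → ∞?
Eigenvalues: λₙ = 1.972n²π²/1.1592² - 12.8112.
First three modes:
  n=1: λ₁ = 1.972π²/1.1592² - 12.8112 ≈ 1.673
  n=2: λ₂ = 7.888π²/1.1592² - 12.8112 ≈ 45.125
  n=3: λ₃ = 17.748π²/1.1592² - 12.8112 ≈ 117.545
Since 1.972π²/1.1592² ≈ 14.484 > 12.8112, all λₙ > 0.
The n=1 mode decays slowest → dominates as t → ∞.
Asymptotic: u ~ c₁ sin(πx/1.1592) e^{-λ₁t} with decay rate λ₁ ≈ 1.673.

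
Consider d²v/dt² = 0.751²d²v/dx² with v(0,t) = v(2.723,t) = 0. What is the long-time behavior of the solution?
As t → ∞, v oscillates (no decay). Energy is conserved; the solution oscillates indefinitely as standing waves.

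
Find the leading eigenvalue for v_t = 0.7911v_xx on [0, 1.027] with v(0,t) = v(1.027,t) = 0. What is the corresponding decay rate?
Eigenvalues: λₙ = 0.7911n²π²/1.027².
First three modes:
  n=1: λ₁ = 0.7911π²/1.027² ≈ 7.403
  n=2: λ₂ = 3.1644π²/1.027² ≈ 29.611 (4× faster decay)
  n=3: λ₃ = 7.1199π²/1.027² ≈ 66.624 (9× faster decay)
As t → ∞, higher modes decay exponentially faster. The n=1 mode dominates: v ~ c₁ sin(πx/1.027) e^{-λ₁t}.
Decay rate: λ₁ = 0.7911π²/1.027² ≈ 7.403.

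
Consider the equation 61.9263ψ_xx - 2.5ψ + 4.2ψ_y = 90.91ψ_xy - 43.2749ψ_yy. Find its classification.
Rewriting in standard form: 61.9263ψ_xx - 90.91ψ_xy + 43.2749ψ_yy + 4.2ψ_y - 2.5ψ = 0. Elliptic. (A = 61.9263, B = -90.91, C = 43.2749 gives B² - 4AC = -2454.78965948.)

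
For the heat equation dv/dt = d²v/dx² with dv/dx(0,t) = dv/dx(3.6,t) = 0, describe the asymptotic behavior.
v → constant (steady state). Heat is conserved (no flux at boundaries); solution approaches the spatial average.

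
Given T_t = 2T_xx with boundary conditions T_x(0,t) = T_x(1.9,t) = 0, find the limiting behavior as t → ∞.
T → constant (steady state). Heat is conserved (no flux at boundaries); solution approaches the spatial average.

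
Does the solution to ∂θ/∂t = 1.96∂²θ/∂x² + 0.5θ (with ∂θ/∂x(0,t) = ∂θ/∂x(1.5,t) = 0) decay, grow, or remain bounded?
θ grows unboundedly. With Neumann BCs the constant mode has diffusion eigenvalue 0, so any r > 0 makes it grow like e^(0.5t); solution grows exponentially.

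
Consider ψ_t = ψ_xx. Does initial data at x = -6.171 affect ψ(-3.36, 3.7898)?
Yes, for any finite x. The heat equation has infinite propagation speed, so all initial data affects all points at any t > 0.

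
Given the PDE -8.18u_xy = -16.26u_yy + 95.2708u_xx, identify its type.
Rewriting in standard form: -95.2708u_xx - 8.18u_xy + 16.26u_yy = 0. The second-order coefficients are A = -95.2708, B = -8.18, C = 16.26. Since B² - 4AC = 6263.325232 > 0, this is a hyperbolic PDE.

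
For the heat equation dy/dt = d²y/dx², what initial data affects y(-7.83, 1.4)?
The entire real line. The heat equation has infinite propagation speed: any initial disturbance instantly affects all points (though exponentially small far away).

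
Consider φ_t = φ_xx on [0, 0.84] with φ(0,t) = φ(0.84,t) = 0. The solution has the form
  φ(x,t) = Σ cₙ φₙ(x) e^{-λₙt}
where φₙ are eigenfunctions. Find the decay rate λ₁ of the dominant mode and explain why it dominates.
Eigenvalues: λₙ = n²π²/0.84².
First three modes:
  n=1: λ₁ = π²/0.84² ≈ 13.988
  n=2: λ₂ = 4π²/0.84² ≈ 55.95 (4× faster decay)
  n=3: λ₃ = 9π²/0.84² ≈ 125.888 (9× faster decay)
As t → ∞, higher modes decay exponentially faster. The n=1 mode dominates: φ ~ c₁ sin(πx/0.84) e^{-λ₁t}.
Decay rate: λ₁ = π²/0.84² ≈ 13.988.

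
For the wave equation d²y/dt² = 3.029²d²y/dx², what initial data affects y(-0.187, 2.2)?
Domain of dependence: [-6.8508, 6.4768]. Signals travel at speed 3.029, so data within |x - -0.187| ≤ 3.029·2.2 = 6.6638 can reach the point.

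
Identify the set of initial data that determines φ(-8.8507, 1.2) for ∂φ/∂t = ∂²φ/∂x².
The entire real line. The heat equation has infinite propagation speed: any initial disturbance instantly affects all points (though exponentially small far away).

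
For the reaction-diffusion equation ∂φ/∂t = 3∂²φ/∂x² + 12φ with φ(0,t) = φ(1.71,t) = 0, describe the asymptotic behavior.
φ grows unboundedly. Reaction dominates diffusion (r=12 > κπ²/L²≈10.13); solution grows exponentially.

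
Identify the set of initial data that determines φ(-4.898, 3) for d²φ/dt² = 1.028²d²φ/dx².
Domain of dependence: [-7.982, -1.814]. Signals travel at speed 1.028, so data within |x - -4.898| ≤ 1.028·3 = 3.084 can reach the point.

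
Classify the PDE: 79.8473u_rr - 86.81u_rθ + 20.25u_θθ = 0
A = 79.8473, B = -86.81, C = 20.25. Discriminant B² - 4AC = 1068.3448. Since 1068.3448 > 0, hyperbolic.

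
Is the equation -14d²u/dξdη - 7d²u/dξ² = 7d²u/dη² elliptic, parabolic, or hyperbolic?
Rewriting in standard form: -7d²u/dξ² - 14d²u/dξdη - 7d²u/dη² = 0. Computing B² - 4AC with A = -7, B = -14, C = -7: discriminant = 0 (zero). Answer: parabolic.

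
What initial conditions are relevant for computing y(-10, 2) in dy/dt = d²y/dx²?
The entire real line. The heat equation has infinite propagation speed: any initial disturbance instantly affects all points (though exponentially small far away).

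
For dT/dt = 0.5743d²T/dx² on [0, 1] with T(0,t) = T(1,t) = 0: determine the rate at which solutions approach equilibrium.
Eigenvalues: λₙ = 0.5743n²π².
First three modes:
  n=1: λ₁ = 0.5743π² ≈ 5.668
  n=2: λ₂ = 2.2972π² ≈ 22.672 (4× faster decay)
  n=3: λ₃ = 5.1687π² ≈ 51.013 (9× faster decay)
As t → ∞, higher modes decay exponentially faster. The n=1 mode dominates: T ~ c₁ sin(πx) e^{-λ₁t}.
Decay rate: λ₁ = 0.5743π² ≈ 5.668.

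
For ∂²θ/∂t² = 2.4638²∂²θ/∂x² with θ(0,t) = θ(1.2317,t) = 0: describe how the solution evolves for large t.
θ oscillates (no decay). Energy is conserved; the solution oscillates indefinitely as standing waves.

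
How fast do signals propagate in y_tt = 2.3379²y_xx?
Speed = 2.3379. Information travels along characteristics x = x₀ ± 2.3379t.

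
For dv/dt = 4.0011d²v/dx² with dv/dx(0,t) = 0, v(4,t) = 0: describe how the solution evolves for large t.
v → 0. Heat escapes through the Dirichlet boundary.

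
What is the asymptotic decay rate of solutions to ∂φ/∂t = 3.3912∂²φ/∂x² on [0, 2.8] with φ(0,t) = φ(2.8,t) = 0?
Eigenvalues: λₙ = 3.3912n²π²/2.8².
First three modes:
  n=1: λ₁ = 3.3912π²/2.8² ≈ 4.269
  n=2: λ₂ = 13.5648π²/2.8² ≈ 17.076 (4× faster decay)
  n=3: λ₃ = 30.5208π²/2.8² ≈ 38.422 (9× faster decay)
As t → ∞, higher modes decay exponentially faster. The n=1 mode dominates: φ ~ c₁ sin(πx/2.8) e^{-λ₁t}.
Decay rate: λ₁ = 3.3912π²/2.8² ≈ 4.269.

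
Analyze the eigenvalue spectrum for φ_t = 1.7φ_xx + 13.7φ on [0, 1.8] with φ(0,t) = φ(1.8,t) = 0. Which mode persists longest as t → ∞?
Eigenvalues: λₙ = 1.7n²π²/1.8² - 13.7.
First three modes:
  n=1: λ₁ = 1.7π²/1.8² - 13.7 ≈ -8.522
  n=2: λ₂ = 6.8π²/1.8² - 13.7 ≈ 7.014
  n=3: λ₃ = 15.3π²/1.8² - 13.7 ≈ 32.906
Since 1.7π²/1.8² ≈ 5.178 < 13.7, λ₁ < 0.
The n=1 mode grows fastest (−λₙ is largest for n=1) → dominates.
Asymptotic: φ ~ c₁ sin(πx/1.8) e^{8.522t} (exponential growth at rate −λ₁ ≈ 8.522).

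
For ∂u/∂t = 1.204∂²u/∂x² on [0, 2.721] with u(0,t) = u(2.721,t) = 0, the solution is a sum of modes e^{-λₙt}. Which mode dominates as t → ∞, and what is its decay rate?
Eigenvalues: λₙ = 1.204n²π²/2.721².
First three modes:
  n=1: λ₁ = 1.204π²/2.721² ≈ 1.605
  n=2: λ₂ = 4.816π²/2.721² ≈ 6.42 (4× faster decay)
  n=3: λ₃ = 10.836π²/2.721² ≈ 14.445 (9× faster decay)
As t → ∞, higher modes decay exponentially faster. The n=1 mode dominates: u ~ c₁ sin(πx/2.721) e^{-λ₁t}.
Decay rate: λ₁ = 1.204π²/2.721² ≈ 1.605.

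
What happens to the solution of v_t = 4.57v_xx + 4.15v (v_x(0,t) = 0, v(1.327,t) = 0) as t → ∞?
v → 0. Diffusion dominates reaction (r=4.15 < κπ²/(4L²)≈6.4); solution decays.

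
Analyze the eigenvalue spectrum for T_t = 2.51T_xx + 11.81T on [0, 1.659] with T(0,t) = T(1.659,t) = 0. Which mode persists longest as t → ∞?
Eigenvalues: λₙ = 2.51n²π²/1.659² - 11.81.
First three modes:
  n=1: λ₁ = 2.51π²/1.659² - 11.81 ≈ -2.809
  n=2: λ₂ = 10.04π²/1.659² - 11.81 ≈ 24.193
  n=3: λ₃ = 22.59π²/1.659² - 11.81 ≈ 69.197
Since 2.51π²/1.659² ≈ 9.001 < 11.81, λ₁ < 0.
The n=1 mode grows fastest (−λₙ is largest for n=1) → dominates.
Asymptotic: T ~ c₁ sin(πx/1.659) e^{2.809t} (exponential growth at rate −λ₁ ≈ 2.809).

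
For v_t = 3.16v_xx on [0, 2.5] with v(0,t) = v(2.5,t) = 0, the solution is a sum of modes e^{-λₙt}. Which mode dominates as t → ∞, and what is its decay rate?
Eigenvalues: λₙ = 3.16n²π²/2.5².
First three modes:
  n=1: λ₁ = 3.16π²/2.5² ≈ 4.99
  n=2: λ₂ = 12.64π²/2.5² ≈ 19.96 (4× faster decay)
  n=3: λ₃ = 28.44π²/2.5² ≈ 44.911 (9× faster decay)
As t → ∞, higher modes decay exponentially faster. The n=1 mode dominates: v ~ c₁ sin(πx/2.5) e^{-λ₁t}.
Decay rate: λ₁ = 3.16π²/2.5² ≈ 4.99.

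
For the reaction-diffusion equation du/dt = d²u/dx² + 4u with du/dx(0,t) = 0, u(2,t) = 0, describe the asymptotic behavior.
u grows unboundedly. Reaction dominates diffusion (r=4 > κπ²/(4L²)≈0.62); solution grows exponentially.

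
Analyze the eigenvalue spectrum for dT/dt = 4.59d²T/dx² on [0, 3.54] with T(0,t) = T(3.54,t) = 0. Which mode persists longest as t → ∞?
Eigenvalues: λₙ = 4.59n²π²/3.54².
First three modes:
  n=1: λ₁ = 4.59π²/3.54² ≈ 3.615
  n=2: λ₂ = 18.36π²/3.54² ≈ 14.46 (4× faster decay)
  n=3: λ₃ = 41.31π²/3.54² ≈ 32.535 (9× faster decay)
As t → ∞, higher modes decay exponentially faster. The n=1 mode dominates: T ~ c₁ sin(πx/3.54) e^{-λ₁t}.
Decay rate: λ₁ = 4.59π²/3.54² ≈ 3.615.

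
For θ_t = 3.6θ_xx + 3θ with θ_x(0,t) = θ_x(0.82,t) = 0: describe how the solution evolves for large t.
θ grows unboundedly. With Neumann BCs the constant mode has diffusion eigenvalue 0, so any r > 0 makes it grow like e^(3t); solution grows exponentially.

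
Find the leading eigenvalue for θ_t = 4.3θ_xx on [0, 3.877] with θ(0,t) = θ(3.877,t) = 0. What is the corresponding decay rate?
Eigenvalues: λₙ = 4.3n²π²/3.877².
First three modes:
  n=1: λ₁ = 4.3π²/3.877² ≈ 2.823
  n=2: λ₂ = 17.2π²/3.877² ≈ 11.294 (4× faster decay)
  n=3: λ₃ = 38.7π²/3.877² ≈ 25.411 (9× faster decay)
As t → ∞, higher modes decay exponentially faster. The n=1 mode dominates: θ ~ c₁ sin(πx/3.877) e^{-λ₁t}.
Decay rate: λ₁ = 4.3π²/3.877² ≈ 2.823.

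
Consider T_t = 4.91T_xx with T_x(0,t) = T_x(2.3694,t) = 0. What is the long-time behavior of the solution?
As t → ∞, T → constant (steady state). Heat is conserved (no flux at boundaries); solution approaches the spatial average.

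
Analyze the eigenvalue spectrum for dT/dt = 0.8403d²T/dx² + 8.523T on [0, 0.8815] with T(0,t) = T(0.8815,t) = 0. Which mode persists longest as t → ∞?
Eigenvalues: λₙ = 0.8403n²π²/0.8815² - 8.523.
First three modes:
  n=1: λ₁ = 0.8403π²/0.8815² - 8.523 ≈ 2.15
  n=2: λ₂ = 3.3612π²/0.8815² - 8.523 ≈ 34.169
  n=3: λ₃ = 7.5627π²/0.8815² - 8.523 ≈ 87.535
Since 0.8403π²/0.8815² ≈ 10.673 > 8.523, all λₙ > 0.
The n=1 mode decays slowest → dominates as t → ∞.
Asymptotic: T ~ c₁ sin(πx/0.8815) e^{-λ₁t} with decay rate λ₁ ≈ 2.15.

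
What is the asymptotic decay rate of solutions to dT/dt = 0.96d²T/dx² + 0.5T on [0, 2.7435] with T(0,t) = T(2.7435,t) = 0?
Eigenvalues: λₙ = 0.96n²π²/2.7435² - 0.5.
First three modes:
  n=1: λ₁ = 0.96π²/2.7435² - 0.5 ≈ 0.759
  n=2: λ₂ = 3.84π²/2.7435² - 0.5 ≈ 4.535
  n=3: λ₃ = 8.64π²/2.7435² - 0.5 ≈ 10.829
Since 0.96π²/2.7435² ≈ 1.259 > 0.5, all λₙ > 0.
The n=1 mode decays slowest → dominates as t → ∞.
Asymptotic: T ~ c₁ sin(πx/2.7435) e^{-λ₁t} with decay rate λ₁ ≈ 0.759.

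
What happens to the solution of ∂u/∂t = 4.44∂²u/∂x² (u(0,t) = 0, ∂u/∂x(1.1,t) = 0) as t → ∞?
u → 0. Heat escapes through the Dirichlet boundary.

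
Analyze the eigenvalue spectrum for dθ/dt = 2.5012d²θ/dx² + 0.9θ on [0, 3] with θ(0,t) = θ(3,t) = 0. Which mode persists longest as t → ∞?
Eigenvalues: λₙ = 2.5012n²π²/3² - 0.9.
First three modes:
  n=1: λ₁ = 2.5012π²/3² - 0.9 ≈ 1.843
  n=2: λ₂ = 10.0048π²/3² - 0.9 ≈ 10.071
  n=3: λ₃ = 22.5108π²/3² - 0.9 ≈ 23.786
Since 2.5012π²/3² ≈ 2.743 > 0.9, all λₙ > 0.
The n=1 mode decays slowest → dominates as t → ∞.
Asymptotic: θ ~ c₁ sin(πx/3) e^{-λ₁t} with decay rate λ₁ ≈ 1.843.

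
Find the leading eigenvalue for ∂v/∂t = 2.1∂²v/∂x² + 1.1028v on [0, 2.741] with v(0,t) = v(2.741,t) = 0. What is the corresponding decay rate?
Eigenvalues: λₙ = 2.1n²π²/2.741² - 1.1028.
First three modes:
  n=1: λ₁ = 2.1π²/2.741² - 1.1028 ≈ 1.656
  n=2: λ₂ = 8.4π²/2.741² - 1.1028 ≈ 9.932
  n=3: λ₃ = 18.9π²/2.741² - 1.1028 ≈ 23.725
Since 2.1π²/2.741² ≈ 2.759 > 1.1028, all λₙ > 0.
The n=1 mode decays slowest → dominates as t → ∞.
Asymptotic: v ~ c₁ sin(πx/2.741) e^{-λ₁t} with decay rate λ₁ ≈ 1.656.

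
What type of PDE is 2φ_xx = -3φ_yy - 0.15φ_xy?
Rewriting in standard form: 2φ_xx + 0.15φ_xy + 3φ_yy = 0. With A = 2, B = 0.15, C = 3, the discriminant is -23.9775. This is an elliptic PDE.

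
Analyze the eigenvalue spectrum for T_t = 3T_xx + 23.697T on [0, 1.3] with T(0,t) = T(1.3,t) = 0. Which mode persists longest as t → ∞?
Eigenvalues: λₙ = 3n²π²/1.3² - 23.697.
First three modes:
  n=1: λ₁ = 3π²/1.3² - 23.697 ≈ -6.177
  n=2: λ₂ = 12π²/1.3² - 23.697 ≈ 46.383
  n=3: λ₃ = 27π²/1.3² - 23.697 ≈ 133.983
Since 3π²/1.3² ≈ 17.52 < 23.697, λ₁ < 0.
The n=1 mode grows fastest (−λₙ is largest for n=1) → dominates.
Asymptotic: T ~ c₁ sin(πx/1.3) e^{6.177t} (exponential growth at rate −λ₁ ≈ 6.177).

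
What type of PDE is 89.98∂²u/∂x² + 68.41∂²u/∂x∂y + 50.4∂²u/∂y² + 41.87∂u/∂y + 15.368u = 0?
With A = 89.98, B = 68.41, C = 50.4, the discriminant is -13460.0399. This is an elliptic PDE.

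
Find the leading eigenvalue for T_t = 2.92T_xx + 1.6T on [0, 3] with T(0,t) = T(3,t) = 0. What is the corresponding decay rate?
Eigenvalues: λₙ = 2.92n²π²/3² - 1.6.
First three modes:
  n=1: λ₁ = 2.92π²/3² - 1.6 ≈ 1.602
  n=2: λ₂ = 11.68π²/3² - 1.6 ≈ 11.209
  n=3: λ₃ = 26.28π²/3² - 1.6 ≈ 27.219
Since 2.92π²/3² ≈ 3.202 > 1.6, all λₙ > 0.
The n=1 mode decays slowest → dominates as t → ∞.
Asymptotic: T ~ c₁ sin(πx/3) e^{-λ₁t} with decay rate λ₁ ≈ 1.602.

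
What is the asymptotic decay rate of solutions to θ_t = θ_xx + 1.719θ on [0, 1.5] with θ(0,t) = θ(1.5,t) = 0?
Eigenvalues: λₙ = n²π²/1.5² - 1.719.
First three modes:
  n=1: λ₁ = π²/1.5² - 1.719 ≈ 2.667
  n=2: λ₂ = 4π²/1.5² - 1.719 ≈ 15.827
  n=3: λ₃ = 9π²/1.5² - 1.719 ≈ 37.759
Since π²/1.5² ≈ 4.386 > 1.719, all λₙ > 0.
The n=1 mode decays slowest → dominates as t → ∞.
Asymptotic: θ ~ c₁ sin(πx/1.5) e^{-λ₁t} with decay rate λ₁ ≈ 2.667.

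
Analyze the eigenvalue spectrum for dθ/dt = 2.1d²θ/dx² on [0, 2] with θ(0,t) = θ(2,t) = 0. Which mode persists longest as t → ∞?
Eigenvalues: λₙ = 2.1n²π²/2².
First three modes:
  n=1: λ₁ = 2.1π²/2² ≈ 5.182
  n=2: λ₂ = 8.4π²/2² ≈ 20.726 (4× faster decay)
  n=3: λ₃ = 18.9π²/2² ≈ 46.634 (9× faster decay)
As t → ∞, higher modes decay exponentially faster. The n=1 mode dominates: θ ~ c₁ sin(πx/2) e^{-λ₁t}.
Decay rate: λ₁ = 2.1π²/2² ≈ 5.182.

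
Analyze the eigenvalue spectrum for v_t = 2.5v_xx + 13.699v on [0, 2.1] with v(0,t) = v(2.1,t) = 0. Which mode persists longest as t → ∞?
Eigenvalues: λₙ = 2.5n²π²/2.1² - 13.699.
First three modes:
  n=1: λ₁ = 2.5π²/2.1² - 13.699 ≈ -8.104
  n=2: λ₂ = 10π²/2.1² - 13.699 ≈ 8.681
  n=3: λ₃ = 22.5π²/2.1² - 13.699 ≈ 36.656
Since 2.5π²/2.1² ≈ 5.595 < 13.699, λ₁ < 0.
The n=1 mode grows fastest (−λₙ is largest for n=1) → dominates.
Asymptotic: v ~ c₁ sin(πx/2.1) e^{8.104t} (exponential growth at rate −λ₁ ≈ 8.104).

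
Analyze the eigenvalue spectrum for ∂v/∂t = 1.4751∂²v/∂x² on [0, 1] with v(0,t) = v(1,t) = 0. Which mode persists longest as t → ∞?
Eigenvalues: λₙ = 1.4751n²π².
First three modes:
  n=1: λ₁ = 1.4751π² ≈ 14.559
  n=2: λ₂ = 5.9004π² ≈ 58.235 (4× faster decay)
  n=3: λ₃ = 13.2759π² ≈ 131.028 (9× faster decay)
As t → ∞, higher modes decay exponentially faster. The n=1 mode dominates: v ~ c₁ sin(πx) e^{-λ₁t}.
Decay rate: λ₁ = 1.4751π² ≈ 14.559.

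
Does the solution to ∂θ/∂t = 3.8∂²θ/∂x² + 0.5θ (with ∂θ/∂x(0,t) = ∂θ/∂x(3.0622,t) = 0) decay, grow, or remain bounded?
θ grows unboundedly. With Neumann BCs the constant mode has diffusion eigenvalue 0, so any r > 0 makes it grow like e^(0.5t); solution grows exponentially.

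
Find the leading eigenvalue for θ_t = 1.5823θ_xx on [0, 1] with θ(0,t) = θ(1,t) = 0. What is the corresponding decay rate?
Eigenvalues: λₙ = 1.5823n²π².
First three modes:
  n=1: λ₁ = 1.5823π² ≈ 15.617
  n=2: λ₂ = 6.3292π² ≈ 62.467 (4× faster decay)
  n=3: λ₃ = 14.2407π² ≈ 140.55 (9× faster decay)
As t → ∞, higher modes decay exponentially faster. The n=1 mode dominates: θ ~ c₁ sin(πx) e^{-λ₁t}.
Decay rate: λ₁ = 1.5823π² ≈ 15.617.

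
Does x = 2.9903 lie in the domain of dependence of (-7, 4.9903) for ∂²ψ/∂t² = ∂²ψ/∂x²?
No. The domain of dependence is [-11.9903, -2.0097], and 2.9903 is outside this interval.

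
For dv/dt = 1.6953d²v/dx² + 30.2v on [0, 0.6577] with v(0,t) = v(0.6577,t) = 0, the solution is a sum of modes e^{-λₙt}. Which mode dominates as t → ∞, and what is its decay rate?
Eigenvalues: λₙ = 1.6953n²π²/0.6577² - 30.2.
First three modes:
  n=1: λ₁ = 1.6953π²/0.6577² - 30.2 ≈ 8.48
  n=2: λ₂ = 6.7812π²/0.6577² - 30.2 ≈ 124.521
  n=3: λ₃ = 15.2577π²/0.6577² - 30.2 ≈ 317.923
Since 1.6953π²/0.6577² ≈ 38.68 > 30.2, all λₙ > 0.
The n=1 mode decays slowest → dominates as t → ∞.
Asymptotic: v ~ c₁ sin(πx/0.6577) e^{-λ₁t} with decay rate λ₁ ≈ 8.48.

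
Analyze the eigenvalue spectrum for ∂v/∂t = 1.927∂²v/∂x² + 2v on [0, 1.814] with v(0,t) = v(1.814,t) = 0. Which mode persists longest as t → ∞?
Eigenvalues: λₙ = 1.927n²π²/1.814² - 2.
First three modes:
  n=1: λ₁ = 1.927π²/1.814² - 2 ≈ 3.78
  n=2: λ₂ = 7.708π²/1.814² - 2 ≈ 21.119
  n=3: λ₃ = 17.343π²/1.814² - 2 ≈ 50.017
Since 1.927π²/1.814² ≈ 5.78 > 2, all λₙ > 0.
The n=1 mode decays slowest → dominates as t → ∞.
Asymptotic: v ~ c₁ sin(πx/1.814) e^{-λ₁t} with decay rate λ₁ ≈ 3.78.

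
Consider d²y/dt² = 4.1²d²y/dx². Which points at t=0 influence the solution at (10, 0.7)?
Domain of dependence: [7.13, 12.87]. Signals travel at speed 4.1, so data within |x - 10| ≤ 4.1·0.7 = 2.87 can reach the point.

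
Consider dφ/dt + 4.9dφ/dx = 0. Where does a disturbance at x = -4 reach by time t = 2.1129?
At x = 6.35321. The characteristic carries data from (-4, 0) to (6.35321, 2.1129).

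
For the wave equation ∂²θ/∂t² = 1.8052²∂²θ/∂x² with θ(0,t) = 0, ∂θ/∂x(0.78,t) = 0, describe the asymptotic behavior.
θ oscillates (no decay). Energy is conserved; the solution oscillates indefinitely as standing waves.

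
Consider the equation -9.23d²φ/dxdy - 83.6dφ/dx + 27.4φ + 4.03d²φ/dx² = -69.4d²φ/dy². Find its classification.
Rewriting in standard form: 4.03d²φ/dx² - 9.23d²φ/dxdy + 69.4d²φ/dy² - 83.6dφ/dx + 27.4φ = 0. Elliptic. (A = 4.03, B = -9.23, C = 69.4 gives B² - 4AC = -1033.5351.)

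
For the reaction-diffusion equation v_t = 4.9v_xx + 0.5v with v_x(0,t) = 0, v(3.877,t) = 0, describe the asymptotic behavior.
v → 0. Diffusion dominates reaction (r=0.5 < κπ²/(4L²)≈0.8); solution decays.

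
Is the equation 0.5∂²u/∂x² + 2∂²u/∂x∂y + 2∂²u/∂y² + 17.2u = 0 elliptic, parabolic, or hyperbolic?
Computing B² - 4AC with A = 0.5, B = 2, C = 2: discriminant = 0 (zero). Answer: parabolic.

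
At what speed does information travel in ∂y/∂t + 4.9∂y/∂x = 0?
Speed = 4.9. Information travels along x - 4.9t = const (rightward).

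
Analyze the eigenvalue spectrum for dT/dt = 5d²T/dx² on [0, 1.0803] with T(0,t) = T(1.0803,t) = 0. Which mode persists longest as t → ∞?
Eigenvalues: λₙ = 5n²π²/1.0803².
First three modes:
  n=1: λ₁ = 5π²/1.0803² ≈ 42.284
  n=2: λ₂ = 20π²/1.0803² ≈ 169.138 (4× faster decay)
  n=3: λ₃ = 45π²/1.0803² ≈ 380.56 (9× faster decay)
As t → ∞, higher modes decay exponentially faster. The n=1 mode dominates: T ~ c₁ sin(πx/1.0803) e^{-λ₁t}.
Decay rate: λ₁ = 5π²/1.0803² ≈ 42.284.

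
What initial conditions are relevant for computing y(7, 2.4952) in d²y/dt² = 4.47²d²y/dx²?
Domain of dependence: [-4.153544, 18.153544]. Signals travel at speed 4.47, so data within |x - 7| ≤ 4.47·2.4952 = 11.153544 can reach the point.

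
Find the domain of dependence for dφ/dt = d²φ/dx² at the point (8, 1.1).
The entire real line. The heat equation has infinite propagation speed: any initial disturbance instantly affects all points (though exponentially small far away).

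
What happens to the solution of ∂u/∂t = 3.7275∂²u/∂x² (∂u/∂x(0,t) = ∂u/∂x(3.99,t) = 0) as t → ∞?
u → constant (steady state). Heat is conserved (no flux at boundaries); solution approaches the spatial average.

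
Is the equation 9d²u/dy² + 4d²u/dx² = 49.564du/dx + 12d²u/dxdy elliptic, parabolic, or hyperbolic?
Rewriting in standard form: 4d²u/dx² - 12d²u/dxdy + 9d²u/dy² - 49.564du/dx = 0. Computing B² - 4AC with A = 4, B = -12, C = 9: discriminant = 0 (zero). Answer: parabolic.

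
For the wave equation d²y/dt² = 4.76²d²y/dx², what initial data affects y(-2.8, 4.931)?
Domain of dependence: [-26.27156, 20.67156]. Signals travel at speed 4.76, so data within |x - -2.8| ≤ 4.76·4.931 = 23.47156 can reach the point.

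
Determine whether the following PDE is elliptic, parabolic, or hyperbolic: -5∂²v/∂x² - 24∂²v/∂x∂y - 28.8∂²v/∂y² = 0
Coefficients: A = -5, B = -24, C = -28.8. B² - 4AC = 0, which is zero, so the equation is parabolic.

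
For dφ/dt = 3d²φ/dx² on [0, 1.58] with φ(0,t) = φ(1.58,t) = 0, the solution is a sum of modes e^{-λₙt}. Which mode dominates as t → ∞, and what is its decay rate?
Eigenvalues: λₙ = 3n²π²/1.58².
First three modes:
  n=1: λ₁ = 3π²/1.58² ≈ 11.861
  n=2: λ₂ = 12π²/1.58² ≈ 47.442 (4× faster decay)
  n=3: λ₃ = 27π²/1.58² ≈ 106.745 (9× faster decay)
As t → ∞, higher modes decay exponentially faster. The n=1 mode dominates: φ ~ c₁ sin(πx/1.58) e^{-λ₁t}.
Decay rate: λ₁ = 3π²/1.58² ≈ 11.861.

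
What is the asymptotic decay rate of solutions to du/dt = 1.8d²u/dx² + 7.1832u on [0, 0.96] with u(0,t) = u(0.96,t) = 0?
Eigenvalues: λₙ = 1.8n²π²/0.96² - 7.1832.
First three modes:
  n=1: λ₁ = 1.8π²/0.96² - 7.1832 ≈ 12.093
  n=2: λ₂ = 7.2π²/0.96² - 7.1832 ≈ 69.923
  n=3: λ₃ = 16.2π²/0.96² - 7.1832 ≈ 166.306
Since 1.8π²/0.96² ≈ 19.277 > 7.1832, all λₙ > 0.
The n=1 mode decays slowest → dominates as t → ∞.
Asymptotic: u ~ c₁ sin(πx/0.96) e^{-λ₁t} with decay rate λ₁ ≈ 12.093.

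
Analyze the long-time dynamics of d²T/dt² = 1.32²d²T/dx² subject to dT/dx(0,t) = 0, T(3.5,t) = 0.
Long-time behavior: T oscillates (no decay). Energy is conserved; the solution oscillates indefinitely as standing waves.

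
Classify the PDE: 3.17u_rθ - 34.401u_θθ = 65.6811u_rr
Rewriting in standard form: -65.6811u_rr + 3.17u_rθ - 34.401u_θθ = 0. A = -65.6811, B = 3.17, C = -34.401. Discriminant B² - 4AC = -9027.9331844. Since -9027.9331844 < 0, elliptic.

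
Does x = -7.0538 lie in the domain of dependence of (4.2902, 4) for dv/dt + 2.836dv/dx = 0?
Yes. The characteristic through (4.2902, 4) passes through x = -7.0538.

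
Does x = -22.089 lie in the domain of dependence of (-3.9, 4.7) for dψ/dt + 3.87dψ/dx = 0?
Yes. The characteristic through (-3.9, 4.7) passes through x = -22.089.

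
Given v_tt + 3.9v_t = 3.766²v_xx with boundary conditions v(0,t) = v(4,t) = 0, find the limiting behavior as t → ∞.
v → 0. Damping (γ=3.9) dissipates energy; oscillations decay exponentially.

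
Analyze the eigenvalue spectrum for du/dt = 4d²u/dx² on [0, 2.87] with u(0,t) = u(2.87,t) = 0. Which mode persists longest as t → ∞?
Eigenvalues: λₙ = 4n²π²/2.87².
First three modes:
  n=1: λ₁ = 4π²/2.87² ≈ 4.793
  n=2: λ₂ = 16π²/2.87² ≈ 19.171 (4× faster decay)
  n=3: λ₃ = 36π²/2.87² ≈ 43.136 (9× faster decay)
As t → ∞, higher modes decay exponentially faster. The n=1 mode dominates: u ~ c₁ sin(πx/2.87) e^{-λ₁t}.
Decay rate: λ₁ = 4π²/2.87² ≈ 4.793.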